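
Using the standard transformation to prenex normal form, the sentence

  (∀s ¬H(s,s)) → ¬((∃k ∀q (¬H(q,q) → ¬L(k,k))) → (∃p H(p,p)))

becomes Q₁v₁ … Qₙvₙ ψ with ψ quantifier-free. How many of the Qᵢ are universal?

2

First replace A → B with ¬A ∨ B.
  ¬(∀s ¬H(s,s)) ∨ ¬(¬(∃k ∀q (¬¬H(q,q) ∨ ¬L(k,k))) ∨ (∃p H(p,p)))
Push ¬ through the quantifiers and connectives to reach negation normal form:
  (∃s H(s,s)) ∨ (∃k ∀q (H(q,q) ∨ ¬L(k,k))) ∧ (∀p ¬H(p,p))
All bound variables are already distinct, so no renaming is needed.
Pull the quantifiers to the front (each side's bound variable is not free in the other side):
  ∃s ∃k ∀q ∀p (H(s,s) ∨ (H(q,q) ∨ ¬L(k,k)) ∧ ¬H(p,p))
The prefix is ∃s ∃k ∀q ∀p: 2 universal, 2 existential.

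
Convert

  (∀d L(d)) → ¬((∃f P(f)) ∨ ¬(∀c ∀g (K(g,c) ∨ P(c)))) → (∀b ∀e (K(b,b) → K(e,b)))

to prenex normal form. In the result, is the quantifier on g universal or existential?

existential

Rewrite implications/biconditionals: A → B as ¬A ∨ B.
  ¬(∀d L(d)) ∨ ¬¬((∃f P(f)) ∨ ¬(∀c ∀g (K(g,c) ∨ P(c)))) ∨ (∀b ∀e (¬K(b,b) ∨ K(e,b)))
Move each ¬ inward, flipping quantifiers it crosses:
  (∃d ¬L(d)) ∨ (∃f P(f)) ∨ (∃c ∃g (¬K(g,c) ∧ ¬P(c))) ∨ (∀b ∀e (¬K(b,b) ∨ K(e,b)))
Pull the quantifiers to the front (each side's bound variable is not free in the other side):
  ∃d ∃f ∃c ∃g ∀b ∀e (¬L(d) ∨ P(f) ∨ ¬K(g,c) ∧ ¬P(c) ∨ ¬K(b,b) ∨ K(e,b))
The quantifier ∀g sits under an odd number of negations (counting the antecedent side of each →), so it flips to ∃g.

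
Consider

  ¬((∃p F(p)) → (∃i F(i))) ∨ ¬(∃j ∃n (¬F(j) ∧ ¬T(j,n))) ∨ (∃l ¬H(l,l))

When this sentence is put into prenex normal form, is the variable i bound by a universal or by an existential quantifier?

universal

Eliminate → and ↔ using ¬ and ∨.
  ¬(¬(∃p F(p)) ∨ (∃i F(i))) ∨ ¬(∃j ∃n (¬F(j) ∧ ¬T(j,n))) ∨ (∃l ¬H(l,l))
Move each ¬ inward, flipping quantifiers it crosses:
  (∃p F(p)) ∧ (∀i ¬F(i)) ∨ (∀j ∀n (F(j) ∨ T(j,n))) ∨ (∃l ¬H(l,l))
All bound variables are already distinct, so no renaming is needed.
Finally move all quantifiers to the prefix:
  ∃p ∀i ∀j ∀n ∃l (F(p) ∧ ¬F(i) ∨ F(j) ∨ T(j,n) ∨ ¬H(l,l))
The quantifier ∃i sits under an odd number of negations (counting the antecedent side of each →), so it flips to ∀i.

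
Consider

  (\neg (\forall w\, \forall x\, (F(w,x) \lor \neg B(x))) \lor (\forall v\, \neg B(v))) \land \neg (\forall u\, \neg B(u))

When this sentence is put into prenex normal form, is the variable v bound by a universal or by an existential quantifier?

Drive negations inward (¬∀x A ≡ ∃x ¬A, ¬∃x A ≡ ∀x ¬A, De Morgan for ∧/∨):
  ((\exists w\, \exists x\, (\neg F(w,x) \land B(x))) \lor (\forall v\, \neg B(v))) \land (\exists u\, B(u))
All bound variables are already distinct, so no renaming is needed.
Extract every quantifier outward, since the variables are now distinct and don't occur free across branches:
  \exists w\, \exists x\, \forall v\, \exists u\, ((\neg F(w,x) \land B(x) \lor \neg B(v)) \land B(u))
The quantifier \forall v sits under an even number of negations, so it remains universal.

universal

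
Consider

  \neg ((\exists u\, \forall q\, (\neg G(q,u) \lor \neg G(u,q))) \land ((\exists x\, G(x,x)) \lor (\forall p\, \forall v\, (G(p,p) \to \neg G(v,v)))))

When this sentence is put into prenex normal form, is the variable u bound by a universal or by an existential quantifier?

Eliminate → and ↔ using ¬ and ∨.
  \neg ((\exists u\, \forall q\, (\neg G(q,u) \lor \neg G(u,q))) \land ((\exists x\, G(x,x)) \lor (\forall p\, \forall v\, (\neg G(p,p) \lor \neg G(v,v)))))
Drive negations inward (¬∀x A ≡ ∃x ¬A, ¬∃x A ≡ ∀x ¬A, De Morgan for ∧/∨):
  (\forall u\, \exists q\, (G(q,u) \land G(u,q))) \lor (\forall x\, \neg G(x,x)) \land (\exists p\, \exists v\, (G(p,p) \land G(v,v)))
All bound variables are already distinct, so no renaming is needed.
Extract every quantifier outward, since the variables are now distinct and don't occur free across branches:
  \forall u\, \exists q\, \forall x\, \exists p\, \exists v\, (G(q,u) \land G(u,q) \lor \neg G(x,x) \land G(p,p) \land G(v,v))
The quantifier \exists u sits under an odd number of negations (counting the antecedent side of each →), so it flips to \forall u.

universal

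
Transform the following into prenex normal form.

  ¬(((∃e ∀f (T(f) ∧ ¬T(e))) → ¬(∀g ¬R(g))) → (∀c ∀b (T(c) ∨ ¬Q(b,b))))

∀e ∃f ∃g ∃c ∃b ((¬T(f) ∨ T(e) ∨ R(g)) ∧ ¬T(c) ∧ Q(b,b))

First replace A → B with ¬A ∨ B.
  ¬(¬(¬(∃e ∀f (T(f) ∧ ¬T(e))) ∨ ¬(∀g ¬R(g))) ∨ (∀c ∀b (T(c) ∨ ¬Q(b,b))))
Drive negations inward (¬∀x A ≡ ∃x ¬A, ¬∃x A ≡ ∀x ¬A, De Morgan for ∧/∨):
  ((∀e ∃f (¬T(f) ∨ T(e))) ∨ (∃g R(g))) ∧ (∃c ∃b (¬T(c) ∧ Q(b,b)))
All bound variables are already distinct, so no renaming is needed.
Extract every quantifier outward, since the variables are now distinct and don't occur free across branches:
  ∀e ∃f ∃g ∃c ∃b ((¬T(f) ∨ T(e) ∨ R(g)) ∧ ¬T(c) ∧ Q(b,b))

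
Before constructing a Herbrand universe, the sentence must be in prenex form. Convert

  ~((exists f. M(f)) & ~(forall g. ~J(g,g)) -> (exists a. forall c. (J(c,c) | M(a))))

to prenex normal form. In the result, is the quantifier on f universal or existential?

Eliminate → and ↔ using ¬ and ∨.
  ~(~((exists f. M(f)) & ~(forall g. ~J(g,g))) | (exists a. forall c. (J(c,c) | M(a))))
Push ¬ through the quantifiers and connectives to reach negation normal form:
  (exists f. M(f)) & (exists g. J(g,g)) & (forall a. exists c. (~J(c,c) & ~M(a)))
All bound variables are already distinct, so no renaming is needed.
Pull the quantifiers to the front (each side's bound variable is not free in the other side):
  exists f. exists g. forall a. exists c. (M(f) & J(g,g) & ~J(c,c) & ~M(a))
The quantifier exists f sits under an even number of negations (counting the antecedent side of each →), so it remains existential.

existential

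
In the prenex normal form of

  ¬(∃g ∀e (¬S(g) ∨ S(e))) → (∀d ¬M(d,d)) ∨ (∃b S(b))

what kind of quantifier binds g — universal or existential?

Rewrite implications/biconditionals: A → B as ¬A ∨ B.
  ¬¬(∃g ∀e (¬S(g) ∨ S(e))) ∨ (∀d ¬M(d,d)) ∨ (∃b S(b))
Push ¬ through the quantifiers and connectives to reach negation normal form:
  (∃g ∀e (¬S(g) ∨ S(e))) ∨ (∀d ¬M(d,d)) ∨ (∃b S(b))
Extract every quantifier outward, since the variables are now distinct and don't occur free across branches:
  ∃g ∀e ∀d ∃b (¬S(g) ∨ S(e) ∨ ¬M(d,d) ∨ S(b))
The quantifier ∃g sits under an even number of negations (counting the antecedent side of each →), so it remains existential.

existential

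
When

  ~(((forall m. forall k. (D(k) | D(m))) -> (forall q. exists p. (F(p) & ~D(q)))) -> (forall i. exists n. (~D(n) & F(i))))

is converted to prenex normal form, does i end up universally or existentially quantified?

existential

Rewrite implications/biconditionals: A → B as ¬A ∨ B.
  ~(~(~(forall m. forall k. (D(k) | D(m))) | (forall q. exists p. (F(p) & ~D(q)))) | (forall i. exists n. (~D(n) & F(i))))
Push ¬ through the quantifiers and connectives to reach negation normal form:
  ((exists m. exists k. (~D(k) & ~D(m))) | (forall q. exists p. (F(p) & ~D(q)))) & (exists i. forall n. (D(n) | ~F(i)))
All bound variables are already distinct, so no renaming is needed.
Extract every quantifier outward, since the variables are now distinct and don't occur free across branches:
  exists m. exists k. forall q. exists p. exists i. forall n. ((~D(k) & ~D(m) | F(p) & ~D(q)) & (D(n) | ~F(i)))
The quantifier forall i sits under an odd number of negations (counting the antecedent side of each →), so it flips to exists i.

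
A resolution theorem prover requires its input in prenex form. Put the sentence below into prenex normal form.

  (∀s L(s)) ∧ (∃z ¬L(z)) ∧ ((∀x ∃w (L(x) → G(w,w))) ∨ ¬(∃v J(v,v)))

Rewrite implications/biconditionals: A → B as ¬A ∨ B.
  (∀s L(s)) ∧ (∃z ¬L(z)) ∧ ((∀x ∃w (¬L(x) ∨ G(w,w))) ∨ ¬(∃v J(v,v)))
Push ¬ through the quantifiers and connectives to reach negation normal form:
  (∀s L(s)) ∧ (∃z ¬L(z)) ∧ ((∀x ∃w (¬L(x) ∨ G(w,w))) ∨ (∀v ¬J(v,v)))
All bound variables are already distinct, so no renaming is needed.
Finally move all quantifiers to the prefix:
  ∀s ∃z ∀x ∃w ∀v (L(s) ∧ ¬L(z) ∧ (¬L(x) ∨ G(w,w) ∨ ¬J(v,v)))

∀s ∃z ∀x ∃w ∀v (L(s) ∧ ¬L(z) ∧ (¬L(x) ∨ G(w,w) ∨ ¬J(v,v)))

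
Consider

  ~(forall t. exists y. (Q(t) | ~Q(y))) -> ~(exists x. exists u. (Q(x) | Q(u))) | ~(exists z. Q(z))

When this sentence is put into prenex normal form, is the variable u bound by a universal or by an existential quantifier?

First replace A → B with ¬A ∨ B.
  ~~(forall t. exists y. (Q(t) | ~Q(y))) | ~(exists x. exists u. (Q(x) | Q(u))) | ~(exists z. Q(z))
Move each ¬ inward, flipping quantifiers it crosses:
  (forall t. exists y. (Q(t) | ~Q(y))) | (forall x. forall u. (~Q(x) & ~Q(u))) | (forall z. ~Q(z))
Pull the quantifiers to the front (each side's bound variable is not free in the other side):
  forall t. exists y. forall x. forall u. forall z. (Q(t) | ~Q(y) | ~Q(x) & ~Q(u) | ~Q(z))
The quantifier exists u sits under an odd number of negations (counting the antecedent side of each →), so it flips to forall u.

universal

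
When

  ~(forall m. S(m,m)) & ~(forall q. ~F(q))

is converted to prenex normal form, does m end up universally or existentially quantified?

existential

Move each ¬ inward, flipping quantifiers it crosses:
  (exists m. ~S(m,m)) & (exists q. F(q))
All bound variables are already distinct, so no renaming is needed.
Pull the quantifiers to the front (each side's bound variable is not free in the other side):
  exists m. exists q. (~S(m,m) & F(q))
The quantifier forall m sits under an odd number of negations, so it flips to exists m.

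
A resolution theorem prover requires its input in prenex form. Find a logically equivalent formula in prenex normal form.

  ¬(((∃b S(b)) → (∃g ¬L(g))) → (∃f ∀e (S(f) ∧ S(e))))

∀b ∃g ∀f ∃e ((¬S(b) ∨ ¬L(g)) ∧ (¬S(f) ∨ ¬S(e)))

Eliminate → and ↔ using ¬ and ∨.
  ¬(¬(¬(∃b S(b)) ∨ (∃g ¬L(g))) ∨ (∃f ∀e (S(f) ∧ S(e))))
Push ¬ through the quantifiers and connectives to reach negation normal form:
  ((∀b ¬S(b)) ∨ (∃g ¬L(g))) ∧ (∀f ∃e (¬S(f) ∨ ¬S(e)))
All bound variables are already distinct, so no renaming is needed.
Pull the quantifiers to the front (each side's bound variable is not free in the other side):
  ∀b ∃g ∀f ∃e ((¬S(b) ∨ ¬L(g)) ∧ (¬S(f) ∨ ¬S(e)))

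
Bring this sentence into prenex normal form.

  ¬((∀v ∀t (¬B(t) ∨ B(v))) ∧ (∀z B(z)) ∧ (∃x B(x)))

∃v ∃t ∃z ∀x (B(t) ∧ ¬B(v) ∨ ¬B(z) ∨ ¬B(x))

Push ¬ through the quantifiers and connectives to reach negation normal form:
  (∃v ∃t (B(t) ∧ ¬B(v))) ∨ (∃z ¬B(z)) ∨ (∀x ¬B(x))
All bound variables are already distinct, so no renaming is needed.
Finally move all quantifiers to the prefix:
  ∃v ∃t ∃z ∀x (B(t) ∧ ¬B(v) ∨ ¬B(z) ∨ ¬B(x))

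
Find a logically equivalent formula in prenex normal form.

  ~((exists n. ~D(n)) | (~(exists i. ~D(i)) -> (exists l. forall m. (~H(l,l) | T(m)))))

forall n. forall i. forall l. exists m. (D(n) & D(i) & H(l,l) & ~T(m))

First replace A → B with ¬A ∨ B.
  ~((exists n. ~D(n)) | ~~(exists i. ~D(i)) | (exists l. forall m. (~H(l,l) | T(m))))
Drive negations inward (¬∀x A ≡ ∃x ¬A, ¬∃x A ≡ ∀x ¬A, De Morgan for ∧/∨):
  (forall n. D(n)) & (forall i. D(i)) & (forall l. exists m. (H(l,l) & ~T(m)))
All bound variables are already distinct, so no renaming is needed.
Extract every quantifier outward, since the variables are now distinct and don't occur free across branches:
  forall n. forall i. forall l. exists m. (D(n) & D(i) & H(l,l) & ~T(m))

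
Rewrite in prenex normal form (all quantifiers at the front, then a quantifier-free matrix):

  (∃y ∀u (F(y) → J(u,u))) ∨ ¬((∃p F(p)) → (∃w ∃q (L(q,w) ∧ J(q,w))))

Eliminate → and ↔ using ¬ and ∨.
  (∃y ∀u (¬F(y) ∨ J(u,u))) ∨ ¬(¬(∃p F(p)) ∨ (∃w ∃q (L(q,w) ∧ J(q,w))))
Drive negations inward (¬∀x A ≡ ∃x ¬A, ¬∃x A ≡ ∀x ¬A, De Morgan for ∧/∨):
  (∃y ∀u (¬F(y) ∨ J(u,u))) ∨ (∃p F(p)) ∧ (∀w ∀q (¬L(q,w) ∨ ¬J(q,w)))
All bound variables are already distinct, so no renaming is needed.
Extract every quantifier outward, since the variables are now distinct and don't occur free across branches:
  ∃y ∀u ∃p ∀w ∀q (¬F(y) ∨ J(u,u) ∨ F(p) ∧ (¬L(q,w) ∨ ¬J(q,w)))

∃y ∀u ∃p ∀w ∀q (¬F(y) ∨ J(u,u) ∨ F(p) ∧ (¬L(q,w) ∨ ¬J(q,w)))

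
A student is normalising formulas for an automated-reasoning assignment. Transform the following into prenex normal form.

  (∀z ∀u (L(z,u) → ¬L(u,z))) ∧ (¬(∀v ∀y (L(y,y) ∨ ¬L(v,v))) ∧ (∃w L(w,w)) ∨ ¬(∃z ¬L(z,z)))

Rewrite implications/biconditionals: A → B as ¬A ∨ B.
  (∀z ∀u (¬L(z,u) ∨ ¬L(u,z))) ∧ (¬(∀v ∀y (L(y,y) ∨ ¬L(v,v))) ∧ (∃w L(w,w)) ∨ ¬(∃z ¬L(z,z)))
Move each ¬ inward, flipping quantifiers it crosses:
  (∀z ∀u (¬L(z,u) ∨ ¬L(u,z))) ∧ ((∃v ∃y (¬L(y,y) ∧ L(v,v))) ∧ (∃w L(w,w)) ∨ (∀z L(z,z)))
Give each quantifier a distinct variable: z↦c.
  (∀z ∀u (¬L(z,u) ∨ ¬L(u,z))) ∧ ((∃v ∃y (¬L(y,y) ∧ L(v,v))) ∧ (∃w L(w,w)) ∨ (∀c L(c,c)))
Extract every quantifier outward, since the variables are now distinct and don't occur free across branches:
  ∀z ∀u ∃v ∃y ∃w ∀c ((¬L(z,u) ∨ ¬L(u,z)) ∧ (¬L(y,y) ∧ L(v,v) ∧ L(w,w) ∨ L(c,c)))

∀z ∀u ∃v ∃y ∃w ∀c ((¬L(z,u) ∨ ¬L(u,z)) ∧ (¬L(y,y) ∧ L(v,v) ∧ L(w,w) ∨ L(c,c)))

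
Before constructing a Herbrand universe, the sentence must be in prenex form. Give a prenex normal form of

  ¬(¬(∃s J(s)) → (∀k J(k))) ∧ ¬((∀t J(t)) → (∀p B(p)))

First replace A → B with ¬A ∨ B.
  ¬(¬¬(∃s J(s)) ∨ (∀k J(k))) ∧ ¬(¬(∀t J(t)) ∨ (∀p B(p)))
Drive negations inward (¬∀x A ≡ ∃x ¬A, ¬∃x A ≡ ∀x ¬A, De Morgan for ∧/∨):
  (∀s ¬J(s)) ∧ (∃k ¬J(k)) ∧ (∀t J(t)) ∧ (∃p ¬B(p))
All bound variables are already distinct, so no renaming is needed.
Pull the quantifiers to the front (each side's bound variable is not free in the other side):
  ∀s ∃k ∀t ∃p (¬J(s) ∧ ¬J(k) ∧ J(t) ∧ ¬B(p))

∀s ∃k ∀t ∃p (¬J(s) ∧ ¬J(k) ∧ J(t) ∧ ¬B(p))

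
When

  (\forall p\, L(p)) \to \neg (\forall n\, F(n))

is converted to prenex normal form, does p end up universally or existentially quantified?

Eliminate → and ↔ using ¬ and ∨.
  \neg (\forall p\, L(p)) \lor \neg (\forall n\, F(n))
Drive negations inward (¬∀x A ≡ ∃x ¬A, ¬∃x A ≡ ∀x ¬A, De Morgan for ∧/∨):
  (\exists p\, \neg L(p)) \lor (\exists n\, \neg F(n))
All bound variables are already distinct, so no renaming is needed.
Extract every quantifier outward, since the variables are now distinct and don't occur free across branches:
  \exists p\, \exists n\, (\neg L(p) \lor \neg F(n))
The quantifier \forall p sits under an odd number of negations (counting the antecedent side of each →), so it flips to \exists p.

existential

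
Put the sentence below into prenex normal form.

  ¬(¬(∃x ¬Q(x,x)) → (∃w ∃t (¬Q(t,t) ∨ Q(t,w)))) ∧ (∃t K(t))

∀x ∀w ∀t ∃s (Q(x,x) ∧ Q(t,t) ∧ ¬Q(t,w) ∧ K(s))

Rewrite implications/biconditionals: A → B as ¬A ∨ B.
  ¬(¬¬(∃x ¬Q(x,x)) ∨ (∃w ∃t (¬Q(t,t) ∨ Q(t,w)))) ∧ (∃t K(t))
Push ¬ through the quantifiers and connectives to reach negation normal form:
  (∀x Q(x,x)) ∧ (∀w ∀t (Q(t,t) ∧ ¬Q(t,w))) ∧ (∃t K(t))
Give each quantifier a distinct variable: t↦s.
  (∀x Q(x,x)) ∧ (∀w ∀t (Q(t,t) ∧ ¬Q(t,w))) ∧ (∃s K(s))
Finally move all quantifiers to the prefix:
  ∀x ∀w ∀t ∃s (Q(x,x) ∧ Q(t,t) ∧ ¬Q(t,w) ∧ K(s))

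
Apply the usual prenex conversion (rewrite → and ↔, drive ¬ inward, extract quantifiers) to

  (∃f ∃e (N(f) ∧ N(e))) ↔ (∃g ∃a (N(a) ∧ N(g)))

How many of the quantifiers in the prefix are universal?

Eliminate → and ↔ using ¬ and ∨; A ↔ B as (¬A ∨ B) ∧ (¬B ∨ A).
  (¬(∃f ∃e (N(f) ∧ N(e))) ∨ (∃g ∃a (N(a) ∧ N(g)))) ∧ (¬(∃g ∃a (N(a) ∧ N(g))) ∨ (∃f ∃e (N(f) ∧ N(e))))
Drive negations inward (¬∀x A ≡ ∃x ¬A, ¬∃x A ≡ ∀x ¬A, De Morgan for ∧/∨):
  ((∀f ∀e (¬N(f) ∨ ¬N(e))) ∨ (∃g ∃a (N(a) ∧ N(g)))) ∧ ((∀g ∀a (¬N(a) ∨ ¬N(g))) ∨ (∃f ∃e (N(f) ∧ N(e))))
Give each quantifier a distinct variable: g↦v, a↦y, f↦b, e↦q.
  ((∀f ∀e (¬N(f) ∨ ¬N(e))) ∨ (∃g ∃a (N(a) ∧ N(g)))) ∧ ((∀v ∀y (¬N(y) ∨ ¬N(v))) ∨ (∃b ∃q (N(b) ∧ N(q))))
Extract every quantifier outward, since the variables are now distinct and don't occur free across branches:
  ∀f ∀e ∃g ∃a ∀v ∀y ∃b ∃q ((¬N(f) ∨ ¬N(e) ∨ N(a) ∧ N(g)) ∧ (¬N(y) ∨ ¬N(v) ∨ N(b) ∧ N(q)))
The prefix is ∀f ∀e ∃g ∃a ∀v ∀y ∃b ∃q: 4 universal, 4 existential.

4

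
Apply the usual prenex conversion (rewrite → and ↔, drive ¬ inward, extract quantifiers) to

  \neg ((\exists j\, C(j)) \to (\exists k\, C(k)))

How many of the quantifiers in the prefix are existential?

1

First replace A → B with ¬A ∨ B.
  \neg (\neg (\exists j\, C(j)) \lor (\exists k\, C(k)))
Move each ¬ inward, flipping quantifiers it crosses:
  (\exists j\, C(j)) \land (\forall k\, \neg C(k))
Pull the quantifiers to the front (each side's bound variable is not free in the other side):
  \exists j\, \forall k\, (C(j) \land \neg C(k))
The prefix is \exists j \forall k: 1 universal, 1 existential.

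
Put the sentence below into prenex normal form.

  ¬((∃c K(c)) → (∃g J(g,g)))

Eliminate → and ↔ using ¬ and ∨.
  ¬(¬(∃c K(c)) ∨ (∃g J(g,g)))
Move each ¬ inward, flipping quantifiers it crosses:
  (∃c K(c)) ∧ (∀g ¬J(g,g))
All bound variables are already distinct, so no renaming is needed.
Finally move all quantifiers to the prefix:
  ∃c ∀g (K(c) ∧ ¬J(g,g))

∃c ∀g (K(c) ∧ ¬J(g,g))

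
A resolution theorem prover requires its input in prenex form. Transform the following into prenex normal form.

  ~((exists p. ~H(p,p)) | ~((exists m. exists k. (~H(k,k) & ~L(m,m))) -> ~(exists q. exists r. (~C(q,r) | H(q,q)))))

forall p. forall m. forall k. forall q. forall r. (H(p,p) & (H(k,k) | L(m,m) | C(q,r) & ~H(q,q)))

First replace A → B with ¬A ∨ B.
  ~((exists p. ~H(p,p)) | ~(~(exists m. exists k. (~H(k,k) & ~L(m,m))) | ~(exists q. exists r. (~C(q,r) | H(q,q)))))
Push ¬ through the quantifiers and connectives to reach negation normal form:
  (forall p. H(p,p)) & ((forall m. forall k. (H(k,k) | L(m,m))) | (forall q. forall r. (C(q,r) & ~H(q,q))))
Extract every quantifier outward, since the variables are now distinct and don't occur free across branches:
  forall p. forall m. forall k. forall q. forall r. (H(p,p) & (H(k,k) | L(m,m) | C(q,r) & ~H(q,q)))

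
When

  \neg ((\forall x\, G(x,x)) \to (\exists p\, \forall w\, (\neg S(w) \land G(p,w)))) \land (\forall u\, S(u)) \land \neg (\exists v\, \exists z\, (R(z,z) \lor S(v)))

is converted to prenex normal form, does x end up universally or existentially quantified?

First replace A → B with ¬A ∨ B.
  \neg (\neg (\forall x\, G(x,x)) \lor (\exists p\, \forall w\, (\neg S(w) \land G(p,w)))) \land (\forall u\, S(u)) \land \neg (\exists v\, \exists z\, (R(z,z) \lor S(v)))
Drive negations inward (¬∀x A ≡ ∃x ¬A, ¬∃x A ≡ ∀x ¬A, De Morgan for ∧/∨):
  (\forall x\, G(x,x)) \land (\forall p\, \exists w\, (S(w) \lor \neg G(p,w))) \land (\forall u\, S(u)) \land (\forall v\, \forall z\, (\neg R(z,z) \land \neg S(v)))
All bound variables are already distinct, so no renaming is needed.
Finally move all quantifiers to the prefix:
  \forall x\, \forall p\, \exists w\, \forall u\, \forall v\, \forall z\, (G(x,x) \land (S(w) \lor \neg G(p,w)) \land S(u) \land \neg R(z,z) \land \neg S(v))
The quantifier \forall x sits under an even number of negations (counting the antecedent side of each →), so it remains universal.

universal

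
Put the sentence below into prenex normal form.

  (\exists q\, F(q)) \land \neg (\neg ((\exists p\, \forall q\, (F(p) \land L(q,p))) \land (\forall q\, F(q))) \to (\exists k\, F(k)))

\exists q\, \forall p\, \exists y\, \exists b\, \forall k\, (F(q) \land (\neg F(p) \lor \neg L(y,p) \lor \neg F(b)) \land \neg F(k))

Rewrite implications/biconditionals: A → B as ¬A ∨ B.
  (\exists q\, F(q)) \land \neg (\neg \neg ((\exists p\, \forall q\, (F(p) \land L(q,p))) \land (\forall q\, F(q))) \lor (\exists k\, F(k)))
Drive negations inward (¬∀x A ≡ ∃x ¬A, ¬∃x A ≡ ∀x ¬A, De Morgan for ∧/∨):
  (\exists q\, F(q)) \land ((\forall p\, \exists q\, (\neg F(p) \lor \neg L(q,p))) \lor (\exists q\, \neg F(q))) \land (\forall k\, \neg F(k))
Rename bound variables to avoid capture: q↦y, q↦b.
  (\exists q\, F(q)) \land ((\forall p\, \exists y\, (\neg F(p) \lor \neg L(y,p))) \lor (\exists b\, \neg F(b))) \land (\forall k\, \neg F(k))
Pull the quantifiers to the front (each side's bound variable is not free in the other side):
  \exists q\, \forall p\, \exists y\, \exists b\, \forall k\, (F(q) \land (\neg F(p) \lor \neg L(y,p) \lor \neg F(b)) \land \neg F(k))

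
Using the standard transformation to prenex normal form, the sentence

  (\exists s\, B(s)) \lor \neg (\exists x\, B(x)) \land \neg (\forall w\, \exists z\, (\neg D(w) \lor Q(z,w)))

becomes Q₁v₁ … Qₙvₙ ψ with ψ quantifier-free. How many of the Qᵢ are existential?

Drive negations inward (¬∀x A ≡ ∃x ¬A, ¬∃x A ≡ ∀x ¬A, De Morgan for ∧/∨):
  (\exists s\, B(s)) \lor (\forall x\, \neg B(x)) \land (\exists w\, \forall z\, (D(w) \land \neg Q(z,w)))
All bound variables are already distinct, so no renaming is needed.
Extract every quantifier outward, since the variables are now distinct and don't occur free across branches:
  \exists s\, \forall x\, \exists w\, \forall z\, (B(s) \lor \neg B(x) \land D(w) \land \neg Q(z,w))
The prefix is \exists s \forall x \exists w \forall z: 2 universal, 2 existential.

2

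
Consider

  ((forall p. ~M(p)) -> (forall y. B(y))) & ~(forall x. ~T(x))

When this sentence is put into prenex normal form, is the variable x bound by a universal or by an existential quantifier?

existential

Eliminate → and ↔ using ¬ and ∨.
  (~(forall p. ~M(p)) | (forall y. B(y))) & ~(forall x. ~T(x))
Push ¬ through the quantifiers and connectives to reach negation normal form:
  ((exists p. M(p)) | (forall y. B(y))) & (exists x. T(x))
Extract every quantifier outward, since the variables are now distinct and don't occur free across branches:
  exists p. forall y. exists x. ((M(p) | B(y)) & T(x))
The quantifier forall x sits under an odd number of negations (counting the antecedent side of each →), so it flips to exists x.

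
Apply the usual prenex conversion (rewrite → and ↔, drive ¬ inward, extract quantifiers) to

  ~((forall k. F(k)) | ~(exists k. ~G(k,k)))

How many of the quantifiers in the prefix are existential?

2

Move each ¬ inward, flipping quantifiers it crosses:
  (exists k. ~F(k)) & (exists k. ~G(k,k))
Give each quantifier a distinct variable: k↦y1.
  (exists k. ~F(k)) & (exists y1. ~G(y1,y1))
Extract every quantifier outward, since the variables are now distinct and don't occur free across branches:
  exists k. exists y1. (~F(k) & ~G(y1,y1))
The prefix is exists k exists y1: 0 universal, 2 existential.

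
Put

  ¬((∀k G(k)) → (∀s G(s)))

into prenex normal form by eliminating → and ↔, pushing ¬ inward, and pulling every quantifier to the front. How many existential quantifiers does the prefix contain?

1

First replace A → B with ¬A ∨ B.
  ¬(¬(∀k G(k)) ∨ (∀s G(s)))
Move each ¬ inward, flipping quantifiers it crosses:
  (∀k G(k)) ∧ (∃s ¬G(s))
All bound variables are already distinct, so no renaming is needed.
Pull the quantifiers to the front (each side's bound variable is not free in the other side):
  ∀k ∃s (G(k) ∧ ¬G(s))
The prefix is ∀k ∃s: 1 universal, 1 existential.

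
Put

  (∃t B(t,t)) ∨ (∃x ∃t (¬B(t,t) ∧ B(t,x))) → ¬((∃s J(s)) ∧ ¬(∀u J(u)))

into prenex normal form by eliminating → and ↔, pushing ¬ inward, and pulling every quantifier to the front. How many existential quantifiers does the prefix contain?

0

Eliminate → and ↔ using ¬ and ∨.
  ¬((∃t B(t,t)) ∨ (∃x ∃t (¬B(t,t) ∧ B(t,x)))) ∨ ¬((∃s J(s)) ∧ ¬(∀u J(u)))
Move each ¬ inward, flipping quantifiers it crosses:
  (∀t ¬B(t,t)) ∧ (∀x ∀t (B(t,t) ∨ ¬B(t,x))) ∨ (∀s ¬J(s)) ∨ (∀u J(u))
Rename bound variables to avoid capture: t↦r.
  (∀t ¬B(t,t)) ∧ (∀x ∀r (B(r,r) ∨ ¬B(r,x))) ∨ (∀s ¬J(s)) ∨ (∀u J(u))
Pull the quantifiers to the front (each side's bound variable is not free in the other side):
  ∀t ∀x ∀r ∀s ∀u (¬B(t,t) ∧ (B(r,r) ∨ ¬B(r,x)) ∨ ¬J(s) ∨ J(u))
The prefix is ∀t ∀x ∀r ∀s ∀u: 5 universal, 0 existential.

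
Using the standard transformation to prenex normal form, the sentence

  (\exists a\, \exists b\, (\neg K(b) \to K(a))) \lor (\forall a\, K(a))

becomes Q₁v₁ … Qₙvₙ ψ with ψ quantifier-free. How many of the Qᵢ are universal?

1

Rewrite implications/biconditionals: A → B as ¬A ∨ B.
  (\exists a\, \exists b\, (\neg \neg K(b) \lor K(a))) \lor (\forall a\, K(a))
Move each ¬ inward, flipping quantifiers it crosses:
  (\exists a\, \exists b\, (K(b) \lor K(a))) \lor (\forall a\, K(a))
Rename bound variables to avoid capture: a↦p.
  (\exists a\, \exists b\, (K(b) \lor K(a))) \lor (\forall p\, K(p))
Finally move all quantifiers to the prefix:
  \exists a\, \exists b\, \forall p\, (K(b) \lor K(a) \lor K(p))
The prefix is \exists a \exists b \forall p: 1 universal, 2 existential.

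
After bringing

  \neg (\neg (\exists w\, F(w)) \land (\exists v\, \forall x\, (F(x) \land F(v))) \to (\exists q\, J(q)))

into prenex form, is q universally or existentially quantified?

Eliminate → and ↔ using ¬ and ∨.
  \neg (\neg (\neg (\exists w\, F(w)) \land (\exists v\, \forall x\, (F(x) \land F(v)))) \lor (\exists q\, J(q)))
Push ¬ through the quantifiers and connectives to reach negation normal form:
  (\forall w\, \neg F(w)) \land (\exists v\, \forall x\, (F(x) \land F(v))) \land (\forall q\, \neg J(q))
All bound variables are already distinct, so no renaming is needed.
Pull the quantifiers to the front (each side's bound variable is not free in the other side):
  \forall w\, \exists v\, \forall x\, \forall q\, (\neg F(w) \land F(x) \land F(v) \land \neg J(q))
The quantifier \exists q sits under an odd number of negations (counting the antecedent side of each →), so it flips to \forall q.

universal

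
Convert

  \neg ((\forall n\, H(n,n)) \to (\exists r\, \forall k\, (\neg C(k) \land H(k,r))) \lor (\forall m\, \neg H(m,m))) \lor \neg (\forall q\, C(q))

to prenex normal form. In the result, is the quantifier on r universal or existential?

universal

Eliminate → and ↔ using ¬ and ∨.
  \neg (\neg (\forall n\, H(n,n)) \lor (\exists r\, \forall k\, (\neg C(k) \land H(k,r))) \lor (\forall m\, \neg H(m,m))) \lor \neg (\forall q\, C(q))
Move each ¬ inward, flipping quantifiers it crosses:
  (\forall n\, H(n,n)) \land (\forall r\, \exists k\, (C(k) \lor \neg H(k,r))) \land (\exists m\, H(m,m)) \lor (\exists q\, \neg C(q))
All bound variables are already distinct, so no renaming is needed.
Extract every quantifier outward, since the variables are now distinct and don't occur free across branches:
  \forall n\, \forall r\, \exists k\, \exists m\, \exists q\, (H(n,n) \land (C(k) \lor \neg H(k,r)) \land H(m,m) \lor \neg C(q))
The quantifier \exists r sits under an odd number of negations (counting the antecedent side of each →), so it flips to \forall r.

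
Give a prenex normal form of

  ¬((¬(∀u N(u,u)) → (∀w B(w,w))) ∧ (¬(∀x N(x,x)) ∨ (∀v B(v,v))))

∃u ∃w ∀x ∃v (¬N(u,u) ∧ ¬B(w,w) ∨ N(x,x) ∧ ¬B(v,v))

Rewrite implications/biconditionals: A → B as ¬A ∨ B.
  ¬((¬¬(∀u N(u,u)) ∨ (∀w B(w,w))) ∧ (¬(∀x N(x,x)) ∨ (∀v B(v,v))))
Move each ¬ inward, flipping quantifiers it crosses:
  (∃u ¬N(u,u)) ∧ (∃w ¬B(w,w)) ∨ (∀x N(x,x)) ∧ (∃v ¬B(v,v))
All bound variables are already distinct, so no renaming is needed.
Pull the quantifiers to the front (each side's bound variable is not free in the other side):
  ∃u ∃w ∀x ∃v (¬N(u,u) ∧ ¬B(w,w) ∨ N(x,x) ∧ ¬B(v,v))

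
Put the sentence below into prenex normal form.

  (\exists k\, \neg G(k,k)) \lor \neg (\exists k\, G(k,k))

Push ¬ through the quantifiers and connectives to reach negation normal form:
  (\exists k\, \neg G(k,k)) \lor (\forall k\, \neg G(k,k))
Rename bound variables to avoid capture: k↦p.
  (\exists k\, \neg G(k,k)) \lor (\forall p\, \neg G(p,p))
Extract every quantifier outward, since the variables are now distinct and don't occur free across branches:
  \exists k\, \forall p\, (\neg G(k,k) \lor \neg G(p,p))

\exists k\, \forall p\, (\neg G(k,k) \lor \neg G(p,p))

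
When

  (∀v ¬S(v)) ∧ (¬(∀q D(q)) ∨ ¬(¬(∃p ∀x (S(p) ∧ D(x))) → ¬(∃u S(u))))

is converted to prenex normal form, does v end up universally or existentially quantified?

Eliminate → and ↔ using ¬ and ∨.
  (∀v ¬S(v)) ∧ (¬(∀q D(q)) ∨ ¬(¬¬(∃p ∀x (S(p) ∧ D(x))) ∨ ¬(∃u S(u))))
Drive negations inward (¬∀x A ≡ ∃x ¬A, ¬∃x A ≡ ∀x ¬A, De Morgan for ∧/∨):
  (∀v ¬S(v)) ∧ ((∃q ¬D(q)) ∨ (∀p ∃x (¬S(p) ∨ ¬D(x))) ∧ (∃u S(u)))
Extract every quantifier outward, since the variables are now distinct and don't occur free across branches:
  ∀v ∃q ∀p ∃x ∃u (¬S(v) ∧ (¬D(q) ∨ (¬S(p) ∨ ¬D(x)) ∧ S(u)))
The quantifier ∀v sits under an even number of negations (counting the antecedent side of each →), so it remains universal.

universal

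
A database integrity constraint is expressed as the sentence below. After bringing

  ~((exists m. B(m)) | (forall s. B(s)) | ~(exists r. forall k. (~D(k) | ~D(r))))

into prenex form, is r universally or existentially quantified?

existential

Move each ¬ inward, flipping quantifiers it crosses:
  (forall m. ~B(m)) & (exists s. ~B(s)) & (exists r. forall k. (~D(k) | ~D(r)))
All bound variables are already distinct, so no renaming is needed.
Finally move all quantifiers to the prefix:
  forall m. exists s. exists r. forall k. (~B(m) & ~B(s) & (~D(k) | ~D(r)))
The quantifier exists r sits under an even number of negations, so it remains existential.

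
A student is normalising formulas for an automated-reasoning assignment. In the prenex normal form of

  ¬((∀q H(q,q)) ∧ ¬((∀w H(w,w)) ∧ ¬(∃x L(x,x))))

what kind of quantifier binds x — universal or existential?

Push ¬ through the quantifiers and connectives to reach negation normal form:
  (∃q ¬H(q,q)) ∨ (∀w H(w,w)) ∧ (∀x ¬L(x,x))
All bound variables are already distinct, so no renaming is needed.
Finally move all quantifiers to the prefix:
  ∃q ∀w ∀x (¬H(q,q) ∨ H(w,w) ∧ ¬L(x,x))
The quantifier ∃x sits under an odd number of negations, so it flips to ∀x.

universal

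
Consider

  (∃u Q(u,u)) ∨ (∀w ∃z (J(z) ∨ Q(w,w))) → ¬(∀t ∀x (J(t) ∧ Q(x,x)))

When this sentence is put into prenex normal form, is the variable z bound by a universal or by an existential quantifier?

universal

Eliminate → and ↔ using ¬ and ∨.
  ¬((∃u Q(u,u)) ∨ (∀w ∃z (J(z) ∨ Q(w,w)))) ∨ ¬(∀t ∀x (J(t) ∧ Q(x,x)))
Move each ¬ inward, flipping quantifiers it crosses:
  (∀u ¬Q(u,u)) ∧ (∃w ∀z (¬J(z) ∧ ¬Q(w,w))) ∨ (∃t ∃x (¬J(t) ∨ ¬Q(x,x)))
Finally move all quantifiers to the prefix:
  ∀u ∃w ∀z ∃t ∃x (¬Q(u,u) ∧ ¬J(z) ∧ ¬Q(w,w) ∨ ¬J(t) ∨ ¬Q(x,x))
The quantifier ∃z sits under an odd number of negations (counting the antecedent side of each →), so it flips to ∀z.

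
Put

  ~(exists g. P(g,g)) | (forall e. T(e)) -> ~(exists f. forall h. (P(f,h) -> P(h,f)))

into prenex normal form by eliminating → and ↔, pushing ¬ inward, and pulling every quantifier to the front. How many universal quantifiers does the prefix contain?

1

Rewrite implications/biconditionals: A → B as ¬A ∨ B.
  ~(~(exists g. P(g,g)) | (forall e. T(e))) | ~(exists f. forall h. (~P(f,h) | P(h,f)))
Move each ¬ inward, flipping quantifiers it crosses:
  (exists g. P(g,g)) & (exists e. ~T(e)) | (forall f. exists h. (P(f,h) & ~P(h,f)))
All bound variables are already distinct, so no renaming is needed.
Finally move all quantifiers to the prefix:
  exists g. exists e. forall f. exists h. (P(g,g) & ~T(e) | P(f,h) & ~P(h,f))
The prefix is exists g exists e forall f exists h: 1 universal, 3 existential.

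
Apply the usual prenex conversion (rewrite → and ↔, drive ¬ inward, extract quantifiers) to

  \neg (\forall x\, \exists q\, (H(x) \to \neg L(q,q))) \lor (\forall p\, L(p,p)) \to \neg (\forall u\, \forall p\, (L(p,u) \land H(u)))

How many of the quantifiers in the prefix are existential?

Eliminate → and ↔ using ¬ and ∨.
  \neg (\neg (\forall x\, \exists q\, (\neg H(x) \lor \neg L(q,q))) \lor (\forall p\, L(p,p))) \lor \neg (\forall u\, \forall p\, (L(p,u) \land H(u)))
Drive negations inward (¬∀x A ≡ ∃x ¬A, ¬∃x A ≡ ∀x ¬A, De Morgan for ∧/∨):
  (\forall x\, \exists q\, (\neg H(x) \lor \neg L(q,q))) \land (\exists p\, \neg L(p,p)) \lor (\exists u\, \exists p\, (\neg L(p,u) \lor \neg H(u)))
Standardize variables apart so no two quantifiers bind the same name: p↦w1.
  (\forall x\, \exists q\, (\neg H(x) \lor \neg L(q,q))) \land (\exists p\, \neg L(p,p)) \lor (\exists u\, \exists w1\, (\neg L(w1,u) \lor \neg H(u)))
Finally move all quantifiers to the prefix:
  \forall x\, \exists q\, \exists p\, \exists u\, \exists w1\, ((\neg H(x) \lor \neg L(q,q)) \land \neg L(p,p) \lor \neg L(w1,u) \lor \neg H(u))
The prefix is \forall x \exists q \exists p \exists u \exists w1: 1 universal, 4 existential.

4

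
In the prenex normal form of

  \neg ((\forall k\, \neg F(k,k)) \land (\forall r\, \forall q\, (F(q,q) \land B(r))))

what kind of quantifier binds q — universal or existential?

existential

Move each ¬ inward, flipping quantifiers it crosses:
  (\exists k\, F(k,k)) \lor (\exists r\, \exists q\, (\neg F(q,q) \lor \neg B(r)))
All bound variables are already distinct, so no renaming is needed.
Pull the quantifiers to the front (each side's bound variable is not free in the other side):
  \exists k\, \exists r\, \exists q\, (F(k,k) \lor \neg F(q,q) \lor \neg B(r))
The quantifier \forall q sits under an odd number of negations, so it flips to \exists q.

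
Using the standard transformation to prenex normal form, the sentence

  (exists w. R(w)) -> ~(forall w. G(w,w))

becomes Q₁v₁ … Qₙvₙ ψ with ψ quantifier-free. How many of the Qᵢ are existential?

Eliminate → and ↔ using ¬ and ∨.
  ~(exists w. R(w)) | ~(forall w. G(w,w))
Move each ¬ inward, flipping quantifiers it crosses:
  (forall w. ~R(w)) | (exists w. ~G(w,w))
Standardize variables apart so no two quantifiers bind the same name: w↦v.
  (forall w. ~R(w)) | (exists v. ~G(v,v))
Pull the quantifiers to the front (each side's bound variable is not free in the other side):
  forall w. exists v. (~R(w) | ~G(v,v))
The prefix is forall w exists v: 1 universal, 1 existential.

1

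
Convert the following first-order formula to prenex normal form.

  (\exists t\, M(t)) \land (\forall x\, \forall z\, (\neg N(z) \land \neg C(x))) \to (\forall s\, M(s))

\forall t\, \exists x\, \exists z\, \forall s\, (\neg M(t) \lor N(z) \lor C(x) \lor M(s))

First replace A → B with ¬A ∨ B.
  \neg ((\exists t\, M(t)) \land (\forall x\, \forall z\, (\neg N(z) \land \neg C(x)))) \lor (\forall s\, M(s))
Push ¬ through the quantifiers and connectives to reach negation normal form:
  (\forall t\, \neg M(t)) \lor (\exists x\, \exists z\, (N(z) \lor C(x))) \lor (\forall s\, M(s))
All bound variables are already distinct, so no renaming is needed.
Extract every quantifier outward, since the variables are now distinct and don't occur free across branches:
  \forall t\, \exists x\, \exists z\, \forall s\, (\neg M(t) \lor N(z) \lor C(x) \lor M(s))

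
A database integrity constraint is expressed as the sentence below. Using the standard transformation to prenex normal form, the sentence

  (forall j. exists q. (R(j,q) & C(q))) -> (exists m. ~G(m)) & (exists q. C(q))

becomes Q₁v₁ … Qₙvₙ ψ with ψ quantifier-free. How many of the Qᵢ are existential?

Eliminate → and ↔ using ¬ and ∨.
  ~(forall j. exists q. (R(j,q) & C(q))) | (exists m. ~G(m)) & (exists q. C(q))
Move each ¬ inward, flipping quantifiers it crosses:
  (exists j. forall q. (~R(j,q) | ~C(q))) | (exists m. ~G(m)) & (exists q. C(q))
Standardize variables apart so no two quantifiers bind the same name: q↦u.
  (exists j. forall q. (~R(j,q) | ~C(q))) | (exists m. ~G(m)) & (exists u. C(u))
Pull the quantifiers to the front (each side's bound variable is not free in the other side):
  exists j. forall q. exists m. exists u. (~R(j,q) | ~C(q) | ~G(m) & C(u))
The prefix is exists j forall q exists m exists u: 1 universal, 3 existential.

3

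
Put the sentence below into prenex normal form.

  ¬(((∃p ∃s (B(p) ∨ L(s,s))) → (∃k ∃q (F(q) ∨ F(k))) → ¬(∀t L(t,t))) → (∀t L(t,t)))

∀p ∀s ∀k ∀q ∃t ∃c ((¬B(p) ∧ ¬L(s,s) ∨ ¬F(q) ∧ ¬F(k) ∨ ¬L(t,t)) ∧ ¬L(c,c))

First replace A → B with ¬A ∨ B.
  ¬(¬(¬(∃p ∃s (B(p) ∨ L(s,s))) ∨ ¬(∃k ∃q (F(q) ∨ F(k))) ∨ ¬(∀t L(t,t))) ∨ (∀t L(t,t)))
Move each ¬ inward, flipping quantifiers it crosses:
  ((∀p ∀s (¬B(p) ∧ ¬L(s,s))) ∨ (∀k ∀q (¬F(q) ∧ ¬F(k))) ∨ (∃t ¬L(t,t))) ∧ (∃t ¬L(t,t))
Rename bound variables to avoid capture: t↦c.
  ((∀p ∀s (¬B(p) ∧ ¬L(s,s))) ∨ (∀k ∀q (¬F(q) ∧ ¬F(k))) ∨ (∃t ¬L(t,t))) ∧ (∃c ¬L(c,c))
Extract every quantifier outward, since the variables are now distinct and don't occur free across branches:
  ∀p ∀s ∀k ∀q ∃t ∃c ((¬B(p) ∧ ¬L(s,s) ∨ ¬F(q) ∧ ¬F(k) ∨ ¬L(t,t)) ∧ ¬L(c,c))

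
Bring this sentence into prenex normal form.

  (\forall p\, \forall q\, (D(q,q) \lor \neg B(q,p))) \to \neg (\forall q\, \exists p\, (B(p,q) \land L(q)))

\exists p\, \exists q\, \exists r\, \forall y1\, (\neg D(q,q) \land B(q,p) \lor \neg B(y1,r) \lor \neg L(r))

Rewrite implications/biconditionals: A → B as ¬A ∨ B.
  \neg (\forall p\, \forall q\, (D(q,q) \lor \neg B(q,p))) \lor \neg (\forall q\, \exists p\, (B(p,q) \land L(q)))
Push ¬ through the quantifiers and connectives to reach negation normal form:
  (\exists p\, \exists q\, (\neg D(q,q) \land B(q,p))) \lor (\exists q\, \forall p\, (\neg B(p,q) \lor \neg L(q)))
Standardize variables apart so no two quantifiers bind the same name: q↦r, p↦y1.
  (\exists p\, \exists q\, (\neg D(q,q) \land B(q,p))) \lor (\exists r\, \forall y1\, (\neg B(y1,r) \lor \neg L(r)))
Finally move all quantifiers to the prefix:
  \exists p\, \exists q\, \exists r\, \forall y1\, (\neg D(q,q) \land B(q,p) \lor \neg B(y1,r) \lor \neg L(r))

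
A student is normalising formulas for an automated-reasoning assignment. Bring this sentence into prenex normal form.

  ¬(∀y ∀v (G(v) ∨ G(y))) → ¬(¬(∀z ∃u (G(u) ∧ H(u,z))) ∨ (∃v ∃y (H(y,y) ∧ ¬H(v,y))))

Eliminate → and ↔ using ¬ and ∨.
  ¬¬(∀y ∀v (G(v) ∨ G(y))) ∨ ¬(¬(∀z ∃u (G(u) ∧ H(u,z))) ∨ (∃v ∃y (H(y,y) ∧ ¬H(v,y))))
Move each ¬ inward, flipping quantifiers it crosses:
  (∀y ∀v (G(v) ∨ G(y))) ∨ (∀z ∃u (G(u) ∧ H(u,z))) ∧ (∀v ∀y (¬H(y,y) ∨ H(v,y)))
Standardize variables apart so no two quantifiers bind the same name: v↦x1, y↦p.
  (∀y ∀v (G(v) ∨ G(y))) ∨ (∀z ∃u (G(u) ∧ H(u,z))) ∧ (∀x1 ∀p (¬H(p,p) ∨ H(x1,p)))
Finally move all quantifiers to the prefix:
  ∀y ∀v ∀z ∃u ∀x1 ∀p (G(v) ∨ G(y) ∨ G(u) ∧ H(u,z) ∧ (¬H(p,p) ∨ H(x1,p)))

∀y ∀v ∀z ∃u ∀x1 ∀p (G(v) ∨ G(y) ∨ G(u) ∧ H(u,z) ∧ (¬H(p,p) ∨ H(x1,p)))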